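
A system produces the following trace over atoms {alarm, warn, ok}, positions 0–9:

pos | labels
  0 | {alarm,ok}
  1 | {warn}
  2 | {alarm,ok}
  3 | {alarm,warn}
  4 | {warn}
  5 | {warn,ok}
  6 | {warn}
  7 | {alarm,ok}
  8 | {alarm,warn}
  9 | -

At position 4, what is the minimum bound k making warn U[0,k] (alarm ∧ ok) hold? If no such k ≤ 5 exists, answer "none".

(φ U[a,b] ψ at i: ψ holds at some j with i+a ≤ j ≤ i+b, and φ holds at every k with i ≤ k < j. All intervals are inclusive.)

Need earliest j ≥ 4 with (alarm ∧ ok), and warn at every k in [4,j-1].
  j=4: rhs fails.
  j=5: rhs fails.
  j=6: rhs fails.
  j=7: rhs holds; lhs holds on [4,6]. k = 3.

3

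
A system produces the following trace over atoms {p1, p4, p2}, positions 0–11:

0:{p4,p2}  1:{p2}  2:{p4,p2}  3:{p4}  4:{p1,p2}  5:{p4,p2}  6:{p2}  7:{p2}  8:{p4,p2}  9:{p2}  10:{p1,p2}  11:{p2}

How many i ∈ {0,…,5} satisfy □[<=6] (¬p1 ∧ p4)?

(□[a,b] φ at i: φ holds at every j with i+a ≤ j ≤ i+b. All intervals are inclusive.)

Evaluate at each i in [0,5]:
  i=0: ✗ (fails at j=1)
  i=1: ✗ (fails at j=1)
  i=2: ✗ (fails at j=4)
  i=3: ✗ (fails at j=4)
  i=4: ✗ (fails at j=4)
  i=5: ✗ (fails at j=6)
Positions where it holds: {} → 0.

0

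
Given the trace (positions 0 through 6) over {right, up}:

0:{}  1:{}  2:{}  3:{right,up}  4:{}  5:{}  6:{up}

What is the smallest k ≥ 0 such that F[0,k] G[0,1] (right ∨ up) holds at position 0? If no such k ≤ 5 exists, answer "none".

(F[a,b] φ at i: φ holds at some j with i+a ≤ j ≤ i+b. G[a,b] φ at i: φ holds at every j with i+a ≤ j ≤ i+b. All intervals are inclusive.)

none

Scan j = 0,1,… for G[0,1] (right ∨ up):
  j=0: fails
  j=1: fails
  j=2: fails
  j=3: fails
  j=4: fails
  j=5: fails
No j in [0,5] satisfies it → none.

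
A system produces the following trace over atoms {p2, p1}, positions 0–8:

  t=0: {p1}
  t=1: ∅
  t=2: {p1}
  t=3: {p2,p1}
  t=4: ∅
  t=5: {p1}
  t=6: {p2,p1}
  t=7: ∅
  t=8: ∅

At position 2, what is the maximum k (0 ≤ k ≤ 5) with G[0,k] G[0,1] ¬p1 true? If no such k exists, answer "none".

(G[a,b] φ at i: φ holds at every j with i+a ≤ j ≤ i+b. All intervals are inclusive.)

none

G[0,1] ¬p1 must hold from j=2 onward; find where it first fails.
  j=2: fails → no k works.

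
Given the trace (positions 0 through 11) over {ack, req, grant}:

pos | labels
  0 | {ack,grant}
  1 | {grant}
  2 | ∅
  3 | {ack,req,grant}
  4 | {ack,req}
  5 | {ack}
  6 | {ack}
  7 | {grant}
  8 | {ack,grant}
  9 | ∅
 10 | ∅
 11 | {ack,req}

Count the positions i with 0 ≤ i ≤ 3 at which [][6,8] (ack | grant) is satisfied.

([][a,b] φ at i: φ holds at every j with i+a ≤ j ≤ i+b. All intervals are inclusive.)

Evaluate at each i in [0,3]:
  i=0: ✓ (all of [6,8])
  i=1: ✗ (fails at j=9)
  i=2: ✗ (fails at j=9)
  i=3: ✗ (fails at j=9)
Positions where it holds: {0} → 1.

1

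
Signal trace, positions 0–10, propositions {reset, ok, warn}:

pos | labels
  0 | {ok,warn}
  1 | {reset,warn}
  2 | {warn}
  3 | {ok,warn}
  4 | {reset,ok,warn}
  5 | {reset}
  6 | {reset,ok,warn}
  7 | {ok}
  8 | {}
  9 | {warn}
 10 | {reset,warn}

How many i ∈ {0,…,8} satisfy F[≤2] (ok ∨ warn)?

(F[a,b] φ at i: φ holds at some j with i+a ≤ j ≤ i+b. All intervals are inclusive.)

Evaluate at each i in [0,8]:
  i=0: ✓ (witness j=0)
  i=1: ✓ (witness j=1)
  i=2: ✓ (witness j=2)
  i=3: ✓ (witness j=3)
  i=4: ✓ (witness j=4)
  i=5: ✓ (witness j=6)
  i=6: ✓ (witness j=6)
  i=7: ✓ (witness j=7)
  i=8: ✓ (witness j=9)
Positions where it holds: {0, 1, 2, 3, 4, 5, 6, 7, 8} → 9.

9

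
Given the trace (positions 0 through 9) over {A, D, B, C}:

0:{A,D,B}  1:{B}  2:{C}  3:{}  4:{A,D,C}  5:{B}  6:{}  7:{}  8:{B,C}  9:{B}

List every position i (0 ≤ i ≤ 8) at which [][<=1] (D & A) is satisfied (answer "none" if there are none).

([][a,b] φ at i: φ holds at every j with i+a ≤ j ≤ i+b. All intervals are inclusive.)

Evaluate at each i in [0,8]:
  i=0: ✗ (fails at j=1)
  i=1: ✗ (fails at j=1)
  i=2: ✗ (fails at j=2)
  i=3: ✗ (fails at j=3)
  i=4: ✗ (fails at j=5)
  i=5: ✗ (fails at j=5)
  i=6: ✗ (fails at j=6)
  i=7: ✗ (fails at j=7)
  i=8: ✗ (fails at j=8)

none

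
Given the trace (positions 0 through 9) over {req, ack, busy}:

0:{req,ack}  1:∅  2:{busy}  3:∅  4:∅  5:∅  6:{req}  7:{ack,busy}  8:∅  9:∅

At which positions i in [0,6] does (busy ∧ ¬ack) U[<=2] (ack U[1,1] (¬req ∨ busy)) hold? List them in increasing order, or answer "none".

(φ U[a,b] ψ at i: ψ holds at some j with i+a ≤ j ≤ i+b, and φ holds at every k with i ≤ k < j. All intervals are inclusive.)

Evaluate at each i in [0,6]:
  i=0: ✓ (rhs at j=0)
  i=1: ✗ (no rhs in [1,3])
  i=2: ✗ (no rhs in [2,4])
  i=3: ✗ (no rhs in [3,5])
  i=4: ✗ (no rhs in [4,6])
  i=5: ✗ (lhs fails at k=5 before rhs at j=7)
  i=6: ✗ (lhs fails at k=6 before rhs at j=7)

0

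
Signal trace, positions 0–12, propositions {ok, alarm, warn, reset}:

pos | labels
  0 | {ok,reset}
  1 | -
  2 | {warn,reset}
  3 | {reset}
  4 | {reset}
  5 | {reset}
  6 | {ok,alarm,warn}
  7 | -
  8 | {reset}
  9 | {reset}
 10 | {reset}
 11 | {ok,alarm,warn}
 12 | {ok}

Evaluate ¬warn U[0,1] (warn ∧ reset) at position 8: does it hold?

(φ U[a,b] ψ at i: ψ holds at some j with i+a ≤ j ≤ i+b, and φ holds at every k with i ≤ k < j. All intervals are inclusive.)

Need some j in [8,9] with (warn ∧ reset), and ¬warn at every k in [8,j-1].
  j=8: (warn ∧ reset) false.
  j=9: (warn ∧ reset) false.
No j in the window works → until fails.

False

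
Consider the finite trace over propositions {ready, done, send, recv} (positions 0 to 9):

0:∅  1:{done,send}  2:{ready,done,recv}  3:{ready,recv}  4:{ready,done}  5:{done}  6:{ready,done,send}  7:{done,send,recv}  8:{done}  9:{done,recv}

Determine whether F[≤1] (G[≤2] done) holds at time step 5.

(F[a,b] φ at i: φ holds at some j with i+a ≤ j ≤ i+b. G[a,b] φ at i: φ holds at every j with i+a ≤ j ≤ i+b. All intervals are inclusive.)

Yes

Check G[≤2] done at each j in [5,6]:
  j=5: holds on [5,7]
  j=6: holds on [6,8]
Found at j=5 → formula holds.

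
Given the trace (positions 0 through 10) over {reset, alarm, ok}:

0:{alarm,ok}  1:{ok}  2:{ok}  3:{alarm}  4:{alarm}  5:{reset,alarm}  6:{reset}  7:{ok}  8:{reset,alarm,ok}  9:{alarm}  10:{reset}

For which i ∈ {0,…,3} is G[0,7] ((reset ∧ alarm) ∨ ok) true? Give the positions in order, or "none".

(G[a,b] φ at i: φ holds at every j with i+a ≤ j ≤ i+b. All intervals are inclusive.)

Evaluate at each i in [0,3]:
  i=0: ✗ (fails at j=3)
  i=1: ✗ (fails at j=3)
  i=2: ✗ (fails at j=3)
  i=3: ✗ (fails at j=3)

none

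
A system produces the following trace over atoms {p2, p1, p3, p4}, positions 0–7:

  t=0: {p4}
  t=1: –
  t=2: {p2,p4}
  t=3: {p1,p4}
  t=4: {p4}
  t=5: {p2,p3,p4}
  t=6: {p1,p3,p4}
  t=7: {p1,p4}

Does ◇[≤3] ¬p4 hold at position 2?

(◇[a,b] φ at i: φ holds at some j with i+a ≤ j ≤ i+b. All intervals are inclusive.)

False

Check ¬p4 at each j in [2,5]:
  j=2: false
  j=3: false
  j=4: false
  j=5: false
No position in the window satisfies it → formula fails.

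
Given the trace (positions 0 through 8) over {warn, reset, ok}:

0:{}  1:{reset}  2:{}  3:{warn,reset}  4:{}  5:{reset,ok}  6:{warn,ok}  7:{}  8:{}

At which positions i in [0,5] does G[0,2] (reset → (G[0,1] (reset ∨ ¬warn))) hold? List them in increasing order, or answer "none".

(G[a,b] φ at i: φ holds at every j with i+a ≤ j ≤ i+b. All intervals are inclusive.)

0, 1, 2

Evaluate at each i in [0,5]:
  i=0: ✓ (all of [0,2])
  i=1: ✓ (all of [1,3])
  i=2: ✓ (all of [2,4])
  i=3: ✗ (fails at j=5)
  i=4: ✗ (fails at j=5)
  i=5: ✗ (fails at j=5)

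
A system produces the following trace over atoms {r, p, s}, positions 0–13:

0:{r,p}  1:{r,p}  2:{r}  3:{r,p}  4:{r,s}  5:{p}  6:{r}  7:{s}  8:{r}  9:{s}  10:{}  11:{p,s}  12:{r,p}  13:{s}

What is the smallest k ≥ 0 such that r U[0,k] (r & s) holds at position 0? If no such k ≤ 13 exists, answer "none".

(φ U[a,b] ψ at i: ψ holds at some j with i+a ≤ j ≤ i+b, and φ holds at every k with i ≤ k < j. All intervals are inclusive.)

4

Need earliest j ≥ 0 with (r & s), and r at every k in [0,j-1].
  j=0: rhs fails.
  j=1: rhs fails.
  j=2: rhs fails.
  j=3: rhs fails.
  j=4: rhs holds; lhs holds on [0,3]. k = 4.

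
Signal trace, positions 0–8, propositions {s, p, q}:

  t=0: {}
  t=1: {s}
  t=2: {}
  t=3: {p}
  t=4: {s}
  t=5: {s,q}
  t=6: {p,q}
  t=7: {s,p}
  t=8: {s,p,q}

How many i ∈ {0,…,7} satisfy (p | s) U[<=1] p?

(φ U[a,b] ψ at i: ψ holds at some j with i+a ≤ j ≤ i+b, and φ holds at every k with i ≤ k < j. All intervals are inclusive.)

4

Evaluate at each i in [0,7]:
  i=0: ✗ (no rhs in [0,1])
  i=1: ✗ (no rhs in [1,2])
  i=2: ✗ (lhs fails at k=2 before rhs at j=3)
  i=3: ✓ (rhs at j=3)
  i=4: ✗ (no rhs in [4,5])
  i=5: ✓ (rhs at j=6; lhs holds on [5,5])
  i=6: ✓ (rhs at j=6)
  i=7: ✓ (rhs at j=7)
Positions where it holds: {3, 5, 6, 7} → 4.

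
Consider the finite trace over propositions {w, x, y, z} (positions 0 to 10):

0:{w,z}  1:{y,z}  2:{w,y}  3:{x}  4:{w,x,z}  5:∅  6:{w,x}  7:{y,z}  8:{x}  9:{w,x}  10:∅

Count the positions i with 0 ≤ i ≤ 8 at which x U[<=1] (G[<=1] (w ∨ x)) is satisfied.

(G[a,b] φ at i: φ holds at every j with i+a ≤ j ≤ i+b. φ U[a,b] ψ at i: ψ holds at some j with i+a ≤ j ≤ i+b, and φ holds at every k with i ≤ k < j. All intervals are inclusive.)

3

Evaluate at each i in [0,8]:
  i=0: ✗ (no rhs in [0,1])
  i=1: ✗ (lhs fails at k=1 before rhs at j=2)
  i=2: ✓ (rhs at j=2)
  i=3: ✓ (rhs at j=3)
  i=4: ✗ (no rhs in [4,5])
  i=5: ✗ (no rhs in [5,6])
  i=6: ✗ (no rhs in [6,7])
  i=7: ✗ (lhs fails at k=7 before rhs at j=8)
  i=8: ✓ (rhs at j=8)
Positions where it holds: {2, 3, 8} → 3.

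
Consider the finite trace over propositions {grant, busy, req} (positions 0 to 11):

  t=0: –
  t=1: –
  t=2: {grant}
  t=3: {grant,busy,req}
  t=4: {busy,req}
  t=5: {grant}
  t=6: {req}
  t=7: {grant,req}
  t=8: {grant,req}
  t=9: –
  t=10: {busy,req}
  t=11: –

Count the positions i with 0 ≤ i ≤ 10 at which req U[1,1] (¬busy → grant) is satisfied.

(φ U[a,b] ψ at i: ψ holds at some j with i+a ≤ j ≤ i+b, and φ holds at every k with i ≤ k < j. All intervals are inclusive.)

Evaluate at each i in [0,10]:
  i=0: ✗ (no rhs in [1,1])
  i=1: ✗ (lhs fails at k=1 before rhs at j=2)
  i=2: ✗ (lhs fails at k=2 before rhs at j=3)
  i=3: ✓ (rhs at j=4; lhs holds on [3,3])
  i=4: ✓ (rhs at j=5; lhs holds on [4,4])
  i=5: ✗ (no rhs in [6,6])
  i=6: ✓ (rhs at j=7; lhs holds on [6,6])
  i=7: ✓ (rhs at j=8; lhs holds on [7,7])
  i=8: ✗ (no rhs in [9,9])
  i=9: ✗ (lhs fails at k=9 before rhs at j=10)
  i=10: ✗ (no rhs in [11,11])
Positions where it holds: {3, 4, 6, 7} → 4.

4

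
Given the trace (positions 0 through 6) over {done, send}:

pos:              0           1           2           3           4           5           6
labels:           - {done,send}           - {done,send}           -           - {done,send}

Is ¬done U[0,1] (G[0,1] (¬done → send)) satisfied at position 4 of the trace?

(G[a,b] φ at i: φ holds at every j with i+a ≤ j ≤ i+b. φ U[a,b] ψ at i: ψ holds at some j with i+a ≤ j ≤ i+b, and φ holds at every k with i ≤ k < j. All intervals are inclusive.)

No

Need some j in [4,5] with G[0,1] (¬done → send), and ¬done at every k in [4,j-1].
  j=4: G[0,1] (¬done → send) — fails at 4.
  j=5: G[0,1] (¬done → send) — fails at 5.
No j in the window works → until fails.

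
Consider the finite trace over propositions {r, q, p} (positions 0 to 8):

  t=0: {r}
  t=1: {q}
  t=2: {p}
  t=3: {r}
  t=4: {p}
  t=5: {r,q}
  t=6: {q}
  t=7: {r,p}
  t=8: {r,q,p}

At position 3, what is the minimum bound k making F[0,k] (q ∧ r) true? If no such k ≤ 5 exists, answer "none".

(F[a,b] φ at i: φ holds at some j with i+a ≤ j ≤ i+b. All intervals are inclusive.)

Scan j = 3,4,… for (q ∧ r):
  j=3: fails
  j=4: fails
  j=5: holds
First hit at j=5, so smallest k = 5-3 = 2.

2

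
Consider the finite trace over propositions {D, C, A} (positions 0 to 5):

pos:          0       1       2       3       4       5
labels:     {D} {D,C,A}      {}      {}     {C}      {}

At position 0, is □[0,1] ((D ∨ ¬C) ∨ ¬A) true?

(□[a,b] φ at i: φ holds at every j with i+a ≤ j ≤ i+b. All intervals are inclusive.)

Check ((D ∨ ¬C) ∨ ¬A) at every j in [0,1]:
  j=0: true
  j=1: true
All positions satisfy it → formula holds.

Yes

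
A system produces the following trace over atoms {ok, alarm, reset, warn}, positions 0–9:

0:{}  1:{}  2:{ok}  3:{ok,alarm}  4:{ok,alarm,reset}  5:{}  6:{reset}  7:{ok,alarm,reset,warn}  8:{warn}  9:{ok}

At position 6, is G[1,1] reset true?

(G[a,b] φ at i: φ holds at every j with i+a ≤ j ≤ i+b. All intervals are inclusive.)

Check reset at every j in [7,7]:
  j=7: true
All positions satisfy it → formula holds.

Yes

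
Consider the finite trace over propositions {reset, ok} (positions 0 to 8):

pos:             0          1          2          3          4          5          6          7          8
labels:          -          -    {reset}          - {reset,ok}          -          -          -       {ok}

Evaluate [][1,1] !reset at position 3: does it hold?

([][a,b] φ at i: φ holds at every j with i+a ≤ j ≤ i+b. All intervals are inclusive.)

Check !reset at every j in [4,4]:
  j=4: false
Fails at j=4 → formula fails.

False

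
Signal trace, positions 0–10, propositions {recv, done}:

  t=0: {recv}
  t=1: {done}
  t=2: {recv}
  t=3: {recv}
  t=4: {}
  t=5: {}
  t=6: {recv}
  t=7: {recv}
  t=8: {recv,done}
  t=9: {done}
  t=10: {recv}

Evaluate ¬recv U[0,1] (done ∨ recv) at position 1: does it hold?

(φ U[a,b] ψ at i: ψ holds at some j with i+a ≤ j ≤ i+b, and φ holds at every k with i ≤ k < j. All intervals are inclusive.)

Need some j in [1,2] with (done ∨ recv), and ¬recv at every k in [1,j-1].
  j=1: (done ∨ recv) holds; no prefix to check → satisfied.

True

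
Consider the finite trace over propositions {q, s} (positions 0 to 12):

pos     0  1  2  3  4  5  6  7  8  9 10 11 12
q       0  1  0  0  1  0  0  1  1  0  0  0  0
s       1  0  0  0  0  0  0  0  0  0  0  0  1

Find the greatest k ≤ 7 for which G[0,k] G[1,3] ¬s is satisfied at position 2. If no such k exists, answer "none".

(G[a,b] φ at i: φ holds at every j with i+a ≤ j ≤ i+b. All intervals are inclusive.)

6

G[1,3] ¬s must hold from j=2 onward; find where it first fails.
  j=2: holds
  j=3: holds
  j=4: holds
  j=5: holds
  j=6: holds
  j=7: holds
  j=8: holds
  j=9: fails
Holds on [2,8], so largest k = 6.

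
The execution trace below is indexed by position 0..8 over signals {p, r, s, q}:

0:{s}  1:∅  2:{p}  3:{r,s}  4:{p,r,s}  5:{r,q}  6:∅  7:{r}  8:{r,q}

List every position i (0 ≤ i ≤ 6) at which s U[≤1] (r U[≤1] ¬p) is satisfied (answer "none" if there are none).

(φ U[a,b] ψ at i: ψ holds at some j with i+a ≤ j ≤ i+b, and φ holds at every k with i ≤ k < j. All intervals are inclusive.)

Evaluate at each i in [0,6]:
  i=0: ✓ (rhs at j=0)
  i=1: ✓ (rhs at j=1)
  i=2: ✗ (lhs fails at k=2 before rhs at j=3)
  i=3: ✓ (rhs at j=3)
  i=4: ✓ (rhs at j=4)
  i=5: ✓ (rhs at j=5)
  i=6: ✓ (rhs at j=6)

0, 1, 3, 4, 5, 6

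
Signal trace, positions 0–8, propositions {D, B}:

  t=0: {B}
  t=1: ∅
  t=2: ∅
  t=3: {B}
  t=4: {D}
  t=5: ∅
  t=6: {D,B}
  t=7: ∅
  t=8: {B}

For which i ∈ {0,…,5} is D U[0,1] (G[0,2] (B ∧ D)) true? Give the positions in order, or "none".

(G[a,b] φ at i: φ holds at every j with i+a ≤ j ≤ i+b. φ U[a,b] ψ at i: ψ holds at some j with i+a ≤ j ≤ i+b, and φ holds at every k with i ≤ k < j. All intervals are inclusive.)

Evaluate at each i in [0,5]:
  i=0: ✗ (no rhs in [0,1])
  i=1: ✗ (no rhs in [1,2])
  i=2: ✗ (no rhs in [2,3])
  i=3: ✗ (no rhs in [3,4])
  i=4: ✗ (no rhs in [4,5])
  i=5: ✗ (no rhs in [5,6])

none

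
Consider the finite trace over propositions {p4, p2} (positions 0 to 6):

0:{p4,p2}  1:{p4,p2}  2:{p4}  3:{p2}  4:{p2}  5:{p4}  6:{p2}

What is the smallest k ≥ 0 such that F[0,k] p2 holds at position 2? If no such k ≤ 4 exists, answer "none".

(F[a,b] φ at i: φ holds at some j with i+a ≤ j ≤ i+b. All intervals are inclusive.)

1

Scan j = 2,3,… for p2:
  j=2: fails
  j=3: holds
First hit at j=3, so smallest k = 3-2 = 1.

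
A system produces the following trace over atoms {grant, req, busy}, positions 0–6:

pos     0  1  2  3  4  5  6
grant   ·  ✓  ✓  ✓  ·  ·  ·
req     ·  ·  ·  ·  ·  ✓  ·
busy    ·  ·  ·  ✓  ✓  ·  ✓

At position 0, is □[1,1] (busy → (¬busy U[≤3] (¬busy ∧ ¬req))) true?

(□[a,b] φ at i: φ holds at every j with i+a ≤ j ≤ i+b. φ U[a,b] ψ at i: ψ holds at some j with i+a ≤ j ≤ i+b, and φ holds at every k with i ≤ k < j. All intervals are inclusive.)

Yes

Check (busy → (¬busy U[≤3] (¬busy ∧ ¬req))) at every j in [1,1]:
  j=1: antecedent false → ✓
All positions satisfy it → formula holds.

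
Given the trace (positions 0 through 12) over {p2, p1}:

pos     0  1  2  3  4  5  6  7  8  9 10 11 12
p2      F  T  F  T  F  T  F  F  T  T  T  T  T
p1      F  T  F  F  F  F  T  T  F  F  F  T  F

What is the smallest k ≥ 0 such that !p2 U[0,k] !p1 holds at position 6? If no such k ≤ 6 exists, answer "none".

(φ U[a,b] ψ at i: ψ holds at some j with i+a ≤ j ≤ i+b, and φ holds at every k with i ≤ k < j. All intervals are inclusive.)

2

Need earliest j ≥ 6 with !p1, and !p2 at every k in [6,j-1].
  j=6: rhs fails.
  j=7: rhs fails.
  j=8: rhs holds; lhs holds on [6,7]. k = 2.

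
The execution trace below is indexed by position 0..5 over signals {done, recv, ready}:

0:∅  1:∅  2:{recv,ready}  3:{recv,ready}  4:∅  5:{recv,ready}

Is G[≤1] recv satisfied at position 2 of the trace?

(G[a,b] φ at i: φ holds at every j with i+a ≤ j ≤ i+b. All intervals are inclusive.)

Holds

Check recv at every j in [2,3]:
  j=2: true
  j=3: true
All positions satisfy it → formula holds.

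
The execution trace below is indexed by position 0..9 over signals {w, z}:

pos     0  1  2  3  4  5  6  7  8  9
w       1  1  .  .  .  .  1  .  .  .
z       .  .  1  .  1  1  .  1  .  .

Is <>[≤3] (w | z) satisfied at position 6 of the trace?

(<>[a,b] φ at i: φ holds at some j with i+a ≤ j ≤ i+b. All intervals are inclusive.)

Check (w | z) at each j in [6,9]:
  j=6: true
  j=7: true
  j=8: false
  j=9: false
Found at j=6 → formula holds.

Holds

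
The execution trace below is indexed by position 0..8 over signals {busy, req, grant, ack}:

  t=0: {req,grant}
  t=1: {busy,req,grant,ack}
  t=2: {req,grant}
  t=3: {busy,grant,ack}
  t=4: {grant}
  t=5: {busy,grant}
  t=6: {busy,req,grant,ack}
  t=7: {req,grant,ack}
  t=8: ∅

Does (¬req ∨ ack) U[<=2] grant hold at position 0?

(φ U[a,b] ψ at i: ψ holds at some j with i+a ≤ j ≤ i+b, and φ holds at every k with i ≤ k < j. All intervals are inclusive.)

Need some j in [0,2] with grant, and (¬req ∨ ack) at every k in [0,j-1].
  j=0: grant holds; no prefix to check → satisfied.

True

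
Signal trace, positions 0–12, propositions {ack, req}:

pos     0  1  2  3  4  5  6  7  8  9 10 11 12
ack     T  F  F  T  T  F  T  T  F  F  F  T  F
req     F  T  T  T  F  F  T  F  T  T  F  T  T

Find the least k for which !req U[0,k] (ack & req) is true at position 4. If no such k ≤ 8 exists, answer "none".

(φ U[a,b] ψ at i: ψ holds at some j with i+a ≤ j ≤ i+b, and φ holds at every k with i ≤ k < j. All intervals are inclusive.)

2

Need earliest j ≥ 4 with (ack & req), and !req at every k in [4,j-1].
  j=4: rhs fails.
  j=5: rhs fails.
  j=6: rhs holds; lhs holds on [4,5]. k = 2.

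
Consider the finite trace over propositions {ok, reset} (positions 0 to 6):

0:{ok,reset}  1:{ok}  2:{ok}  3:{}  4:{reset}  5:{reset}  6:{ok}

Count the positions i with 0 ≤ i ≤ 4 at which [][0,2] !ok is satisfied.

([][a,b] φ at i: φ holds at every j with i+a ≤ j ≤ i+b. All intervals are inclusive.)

Evaluate at each i in [0,4]:
  i=0: ✗ (fails at j=0)
  i=1: ✗ (fails at j=1)
  i=2: ✗ (fails at j=2)
  i=3: ✓ (all of [3,5])
  i=4: ✗ (fails at j=6)
Positions where it holds: {3} → 1.

1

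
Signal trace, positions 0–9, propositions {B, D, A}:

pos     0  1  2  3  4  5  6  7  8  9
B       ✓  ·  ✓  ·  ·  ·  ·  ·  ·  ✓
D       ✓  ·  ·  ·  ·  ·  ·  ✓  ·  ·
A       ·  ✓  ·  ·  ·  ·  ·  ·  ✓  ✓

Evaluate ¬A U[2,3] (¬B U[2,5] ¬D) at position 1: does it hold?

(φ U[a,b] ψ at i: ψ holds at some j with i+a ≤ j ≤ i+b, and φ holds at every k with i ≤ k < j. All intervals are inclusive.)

Need some j in [3,4] with (¬B U[2,5] ¬D), and ¬A at every k in [1,j-1].
  j=3: (¬B U[2,5] ¬D) holds, but ¬A fails at k=1 → not this j.
  j=4: (¬B U[2,5] ¬D) holds, but ¬A fails at k=1 → not this j.
No j in the window works → until fails.

False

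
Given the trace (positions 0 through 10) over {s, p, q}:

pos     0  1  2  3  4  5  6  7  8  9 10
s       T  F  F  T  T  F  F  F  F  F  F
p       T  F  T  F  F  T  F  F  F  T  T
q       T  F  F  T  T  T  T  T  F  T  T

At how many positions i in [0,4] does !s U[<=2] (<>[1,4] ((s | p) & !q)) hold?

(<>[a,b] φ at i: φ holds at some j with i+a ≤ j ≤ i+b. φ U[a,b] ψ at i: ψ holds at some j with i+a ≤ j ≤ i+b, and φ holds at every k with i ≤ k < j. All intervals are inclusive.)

Evaluate at each i in [0,4]:
  i=0: ✓ (rhs at j=0)
  i=1: ✓ (rhs at j=1)
  i=2: ✗ (no rhs in [2,4])
  i=3: ✗ (no rhs in [3,5])
  i=4: ✗ (no rhs in [4,6])
Positions where it holds: {0, 1} → 2.

2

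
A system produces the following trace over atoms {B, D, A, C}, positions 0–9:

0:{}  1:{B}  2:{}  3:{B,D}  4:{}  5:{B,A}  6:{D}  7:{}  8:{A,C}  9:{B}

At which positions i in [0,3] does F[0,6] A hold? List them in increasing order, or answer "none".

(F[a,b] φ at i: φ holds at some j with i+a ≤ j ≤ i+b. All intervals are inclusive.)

Evaluate at each i in [0,3]:
  i=0: ✓ (witness j=5)
  i=1: ✓ (witness j=5)
  i=2: ✓ (witness j=5)
  i=3: ✓ (witness j=5)

0, 1, 2, 3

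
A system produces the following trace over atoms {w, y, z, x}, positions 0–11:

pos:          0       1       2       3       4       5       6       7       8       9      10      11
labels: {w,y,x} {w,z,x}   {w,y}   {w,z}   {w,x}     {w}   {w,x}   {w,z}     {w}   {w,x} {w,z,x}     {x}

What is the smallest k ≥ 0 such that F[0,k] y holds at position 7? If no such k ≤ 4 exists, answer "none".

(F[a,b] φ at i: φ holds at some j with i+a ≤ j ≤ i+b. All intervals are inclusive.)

Scan j = 7,8,… for y:
  j=7: fails
  j=8: fails
  j=9: fails
  j=10: fails
  j=11: fails
No j in [7,11] satisfies it → none.

none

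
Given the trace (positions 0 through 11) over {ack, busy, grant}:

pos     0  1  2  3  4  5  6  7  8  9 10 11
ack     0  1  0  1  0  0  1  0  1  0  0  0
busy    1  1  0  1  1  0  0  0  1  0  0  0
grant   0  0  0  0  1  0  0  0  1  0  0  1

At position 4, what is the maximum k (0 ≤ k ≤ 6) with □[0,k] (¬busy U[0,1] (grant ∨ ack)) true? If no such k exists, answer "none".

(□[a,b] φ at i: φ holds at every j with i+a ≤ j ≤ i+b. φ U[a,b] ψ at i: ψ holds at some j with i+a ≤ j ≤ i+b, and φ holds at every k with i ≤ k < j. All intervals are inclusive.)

(¬busy U[0,1] (grant ∨ ack)) must hold from j=4 onward; find where it first fails.
  j=4: holds
  j=5: holds
  j=6: holds
  j=7: holds
  j=8: holds
  j=9: fails
Holds on [4,8], so largest k = 4.

4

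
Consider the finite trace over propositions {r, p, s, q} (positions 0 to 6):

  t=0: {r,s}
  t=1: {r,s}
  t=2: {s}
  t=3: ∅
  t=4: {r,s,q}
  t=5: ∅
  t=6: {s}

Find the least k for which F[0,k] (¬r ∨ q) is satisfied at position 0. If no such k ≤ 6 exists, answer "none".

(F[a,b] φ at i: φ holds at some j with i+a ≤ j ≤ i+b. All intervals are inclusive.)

2

Scan j = 0,1,… for (¬r ∨ q):
  j=0: fails
  j=1: fails
  j=2: holds
First hit at j=2, so smallest k = 2-0 = 2.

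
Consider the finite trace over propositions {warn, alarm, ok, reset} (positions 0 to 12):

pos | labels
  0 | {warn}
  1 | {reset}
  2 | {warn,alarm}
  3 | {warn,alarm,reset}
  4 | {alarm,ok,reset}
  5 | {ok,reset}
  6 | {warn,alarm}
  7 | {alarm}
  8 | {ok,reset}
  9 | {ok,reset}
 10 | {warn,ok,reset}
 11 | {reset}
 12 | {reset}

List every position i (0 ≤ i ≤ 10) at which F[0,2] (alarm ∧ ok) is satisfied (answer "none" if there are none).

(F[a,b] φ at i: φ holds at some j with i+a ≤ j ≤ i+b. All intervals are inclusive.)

Evaluate at each i in [0,10]:
  i=0: ✗ (none in [0,2])
  i=1: ✗ (none in [1,3])
  i=2: ✓ (witness j=4)
  i=3: ✓ (witness j=4)
  i=4: ✓ (witness j=4)
  i=5: ✗ (none in [5,7])
  i=6: ✗ (none in [6,8])
  i=7: ✗ (none in [7,9])
  i=8: ✗ (none in [8,10])
  i=9: ✗ (none in [9,11])
  i=10: ✗ (none in [10,12])

2, 3, 4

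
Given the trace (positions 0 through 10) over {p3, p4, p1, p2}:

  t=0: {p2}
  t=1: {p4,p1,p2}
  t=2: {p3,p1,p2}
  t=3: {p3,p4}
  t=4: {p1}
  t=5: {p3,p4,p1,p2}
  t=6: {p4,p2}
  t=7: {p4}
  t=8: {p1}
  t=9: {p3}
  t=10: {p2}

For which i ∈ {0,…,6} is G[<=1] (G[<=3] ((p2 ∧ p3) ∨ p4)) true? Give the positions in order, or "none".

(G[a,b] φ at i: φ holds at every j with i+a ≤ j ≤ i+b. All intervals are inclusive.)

Evaluate at each i in [0,6]:
  i=0: ✗ (fails at j=0)
  i=1: ✗ (fails at j=1)
  i=2: ✗ (fails at j=2)
  i=3: ✗ (fails at j=3)
  i=4: ✗ (fails at j=4)
  i=5: ✗ (fails at j=5)
  i=6: ✗ (fails at j=6)

none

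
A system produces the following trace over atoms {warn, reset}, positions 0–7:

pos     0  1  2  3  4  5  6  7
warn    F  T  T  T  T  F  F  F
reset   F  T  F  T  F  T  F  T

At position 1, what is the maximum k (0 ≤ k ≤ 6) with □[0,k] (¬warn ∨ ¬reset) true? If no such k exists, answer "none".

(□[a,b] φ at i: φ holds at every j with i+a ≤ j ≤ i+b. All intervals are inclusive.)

none

(¬warn ∨ ¬reset) must hold from j=1 onward; find where it first fails.
  j=1: fails → no k works.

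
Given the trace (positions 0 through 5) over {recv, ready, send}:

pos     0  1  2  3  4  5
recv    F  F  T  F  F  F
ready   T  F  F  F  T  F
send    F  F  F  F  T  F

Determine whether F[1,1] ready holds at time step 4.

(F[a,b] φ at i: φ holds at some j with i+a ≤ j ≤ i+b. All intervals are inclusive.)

Check ready at each j in [5,5]:
  j=5: false
No position in the window satisfies it → formula fails.

Does not hold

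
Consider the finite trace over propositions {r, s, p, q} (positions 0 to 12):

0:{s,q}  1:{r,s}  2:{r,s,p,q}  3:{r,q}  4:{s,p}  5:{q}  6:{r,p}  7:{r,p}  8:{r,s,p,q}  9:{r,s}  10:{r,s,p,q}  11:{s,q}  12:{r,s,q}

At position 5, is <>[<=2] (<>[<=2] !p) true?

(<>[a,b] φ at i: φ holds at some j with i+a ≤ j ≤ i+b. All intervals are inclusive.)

Check <>[<=2] !p at each j in [5,7]:
  j=5: holds (witness at 5)
  j=6: fails (none in [6,8])
  j=7: holds (witness at 9)
Found at j=5 → formula holds.

Yes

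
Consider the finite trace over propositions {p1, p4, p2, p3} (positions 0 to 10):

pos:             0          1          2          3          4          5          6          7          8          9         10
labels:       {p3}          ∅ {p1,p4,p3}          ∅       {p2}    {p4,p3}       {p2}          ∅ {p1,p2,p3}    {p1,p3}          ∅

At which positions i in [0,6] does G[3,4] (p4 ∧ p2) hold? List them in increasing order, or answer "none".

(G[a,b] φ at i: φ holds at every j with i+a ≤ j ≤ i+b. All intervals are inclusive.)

none

Evaluate at each i in [0,6]:
  i=0: ✗ (fails at j=3)
  i=1: ✗ (fails at j=4)
  i=2: ✗ (fails at j=5)
  i=3: ✗ (fails at j=6)
  i=4: ✗ (fails at j=7)
  i=5: ✗ (fails at j=8)
  i=6: ✗ (fails at j=9)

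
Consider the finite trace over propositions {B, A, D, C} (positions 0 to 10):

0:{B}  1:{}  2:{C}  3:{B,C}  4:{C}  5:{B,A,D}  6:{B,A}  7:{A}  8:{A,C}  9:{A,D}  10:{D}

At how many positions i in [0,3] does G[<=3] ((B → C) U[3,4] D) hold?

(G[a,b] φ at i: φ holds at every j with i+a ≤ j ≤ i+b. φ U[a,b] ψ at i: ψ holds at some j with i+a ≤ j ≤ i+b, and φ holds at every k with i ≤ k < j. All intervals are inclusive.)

0

Evaluate at each i in [0,3]:
  i=0: ✗ (fails at j=0)
  i=1: ✗ (fails at j=3)
  i=2: ✗ (fails at j=3)
  i=3: ✗ (fails at j=3)
Positions where it holds: {} → 0.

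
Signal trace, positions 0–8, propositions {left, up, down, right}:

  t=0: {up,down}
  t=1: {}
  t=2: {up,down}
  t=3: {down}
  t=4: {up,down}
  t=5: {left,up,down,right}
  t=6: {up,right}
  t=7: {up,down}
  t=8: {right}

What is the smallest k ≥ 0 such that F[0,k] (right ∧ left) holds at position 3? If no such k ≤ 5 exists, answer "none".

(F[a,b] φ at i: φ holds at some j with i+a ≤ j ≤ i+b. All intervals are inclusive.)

Scan j = 3,4,… for (right ∧ left):
  j=3: fails
  j=4: fails
  j=5: holds
First hit at j=5, so smallest k = 5-3 = 2.

2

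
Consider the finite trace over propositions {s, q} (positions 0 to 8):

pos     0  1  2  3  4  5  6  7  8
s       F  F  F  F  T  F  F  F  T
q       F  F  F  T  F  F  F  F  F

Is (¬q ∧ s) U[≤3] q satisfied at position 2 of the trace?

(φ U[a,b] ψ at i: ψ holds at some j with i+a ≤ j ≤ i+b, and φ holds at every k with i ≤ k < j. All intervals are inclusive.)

Need some j in [2,5] with q, and (¬q ∧ s) at every k in [2,j-1].
  j=2: q false.
  j=3: q holds, but (¬q ∧ s) fails at k=2 → not this j.
  j=4: q false.
  j=5: q false.
No j in the window works → until fails.

No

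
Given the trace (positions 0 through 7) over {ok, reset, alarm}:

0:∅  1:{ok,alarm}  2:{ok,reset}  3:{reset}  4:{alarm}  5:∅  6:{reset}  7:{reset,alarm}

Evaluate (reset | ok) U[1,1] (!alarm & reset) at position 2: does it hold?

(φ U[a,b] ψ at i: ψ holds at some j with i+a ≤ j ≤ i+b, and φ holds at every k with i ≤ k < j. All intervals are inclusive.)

Need some j in [3,3] with (!alarm & reset), and (reset | ok) at every k in [2,j-1].
  j=3: (!alarm & reset) holds; (reset | ok) holds at every k in [2,2] → satisfied.

True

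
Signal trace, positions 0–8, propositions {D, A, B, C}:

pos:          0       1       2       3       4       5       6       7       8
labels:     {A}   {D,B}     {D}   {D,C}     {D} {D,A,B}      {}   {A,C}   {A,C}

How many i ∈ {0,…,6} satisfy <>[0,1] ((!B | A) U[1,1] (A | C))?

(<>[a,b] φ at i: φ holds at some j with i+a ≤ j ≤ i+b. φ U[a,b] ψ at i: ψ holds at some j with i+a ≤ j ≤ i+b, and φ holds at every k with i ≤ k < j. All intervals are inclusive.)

Evaluate at each i in [0,6]:
  i=0: ✗ (none in [0,1])
  i=1: ✓ (witness j=2)
  i=2: ✓ (witness j=2)
  i=3: ✓ (witness j=4)
  i=4: ✓ (witness j=4)
  i=5: ✓ (witness j=6)
  i=6: ✓ (witness j=6)
Positions where it holds: {1, 2, 3, 4, 5, 6} → 6.

6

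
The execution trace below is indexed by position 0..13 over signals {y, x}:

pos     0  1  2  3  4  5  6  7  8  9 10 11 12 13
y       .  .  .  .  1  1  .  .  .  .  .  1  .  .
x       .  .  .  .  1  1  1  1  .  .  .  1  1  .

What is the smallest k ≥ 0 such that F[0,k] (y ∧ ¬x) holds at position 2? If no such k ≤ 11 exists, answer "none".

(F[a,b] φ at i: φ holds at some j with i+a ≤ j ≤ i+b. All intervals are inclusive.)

Scan j = 2,3,… for (y ∧ ¬x):
  j=2: fails
  j=3: fails
  j=4: fails
  j=5: fails
  j=6: fails
  j=7: fails
  j=8: fails
  j=9: fails
  j=10: fails
  j=11: fails
  j=12: fails
  j=13: fails
No j in [2,13] satisfies it → none.

none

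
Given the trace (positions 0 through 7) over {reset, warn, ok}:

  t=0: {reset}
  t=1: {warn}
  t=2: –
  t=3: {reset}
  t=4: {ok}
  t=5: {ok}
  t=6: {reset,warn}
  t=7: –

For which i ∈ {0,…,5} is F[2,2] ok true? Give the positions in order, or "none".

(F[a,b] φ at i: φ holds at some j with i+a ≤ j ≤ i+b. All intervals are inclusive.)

Evaluate at each i in [0,5]:
  i=0: ✗ (none in [2,2])
  i=1: ✗ (none in [3,3])
  i=2: ✓ (witness j=4)
  i=3: ✓ (witness j=5)
  i=4: ✗ (none in [6,6])
  i=5: ✗ (none in [7,7])

2, 3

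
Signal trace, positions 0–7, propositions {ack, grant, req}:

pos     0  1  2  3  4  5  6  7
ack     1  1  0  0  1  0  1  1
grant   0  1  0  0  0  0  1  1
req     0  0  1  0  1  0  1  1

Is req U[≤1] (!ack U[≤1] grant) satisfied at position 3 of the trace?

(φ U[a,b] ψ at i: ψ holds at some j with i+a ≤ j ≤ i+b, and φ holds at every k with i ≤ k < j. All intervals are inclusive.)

Need some j in [3,4] with (!ack U[≤1] grant), and req at every k in [3,j-1].
  j=3: (!ack U[≤1] grant) — fails.
  j=4: (!ack U[≤1] grant) — fails.
No j in the window works → until fails.

No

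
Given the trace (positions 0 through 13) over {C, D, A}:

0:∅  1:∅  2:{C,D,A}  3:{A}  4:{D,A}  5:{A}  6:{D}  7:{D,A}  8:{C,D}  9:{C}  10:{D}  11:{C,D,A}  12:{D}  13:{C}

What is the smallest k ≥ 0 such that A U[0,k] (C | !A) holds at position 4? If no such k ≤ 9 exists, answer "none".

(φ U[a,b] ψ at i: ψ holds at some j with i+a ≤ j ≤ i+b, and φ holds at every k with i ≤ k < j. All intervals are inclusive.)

Need earliest j ≥ 4 with (C | !A), and A at every k in [4,j-1].
  j=4: rhs fails.
  j=5: rhs fails.
  j=6: rhs holds; lhs holds on [4,5]. k = 2.

2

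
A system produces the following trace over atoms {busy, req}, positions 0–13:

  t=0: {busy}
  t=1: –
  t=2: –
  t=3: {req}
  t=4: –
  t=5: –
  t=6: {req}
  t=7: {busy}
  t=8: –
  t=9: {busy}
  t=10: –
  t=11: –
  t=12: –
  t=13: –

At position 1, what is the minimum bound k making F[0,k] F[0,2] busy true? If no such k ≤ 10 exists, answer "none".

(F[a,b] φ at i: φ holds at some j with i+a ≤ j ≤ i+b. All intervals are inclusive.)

Scan j = 1,2,… for F[0,2] busy:
  j=1: fails
  j=2: fails
  j=3: fails
  j=4: fails
  j=5: holds
First hit at j=5, so smallest k = 5-1 = 4.

4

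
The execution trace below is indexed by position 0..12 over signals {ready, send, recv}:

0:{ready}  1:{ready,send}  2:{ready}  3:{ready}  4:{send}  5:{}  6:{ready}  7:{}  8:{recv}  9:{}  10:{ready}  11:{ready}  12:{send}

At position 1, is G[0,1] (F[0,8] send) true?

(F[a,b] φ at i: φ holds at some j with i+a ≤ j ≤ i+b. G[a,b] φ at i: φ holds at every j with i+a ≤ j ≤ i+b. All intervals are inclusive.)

Yes

Check F[0,8] send at every j in [1,2]:
  j=1: holds (witness at 1)
  j=2: holds (witness at 4)
All positions satisfy it → formula holds.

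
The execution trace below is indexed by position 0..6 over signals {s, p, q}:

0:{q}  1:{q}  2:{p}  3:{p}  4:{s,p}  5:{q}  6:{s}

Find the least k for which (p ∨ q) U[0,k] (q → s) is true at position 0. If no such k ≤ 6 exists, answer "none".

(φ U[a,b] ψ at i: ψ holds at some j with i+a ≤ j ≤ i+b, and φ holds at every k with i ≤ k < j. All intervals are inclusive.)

Need earliest j ≥ 0 with (q → s), and (p ∨ q) at every k in [0,j-1].
  j=0: rhs fails.
  j=1: rhs fails.
  j=2: rhs holds; lhs holds on [0,1]. k = 2.

2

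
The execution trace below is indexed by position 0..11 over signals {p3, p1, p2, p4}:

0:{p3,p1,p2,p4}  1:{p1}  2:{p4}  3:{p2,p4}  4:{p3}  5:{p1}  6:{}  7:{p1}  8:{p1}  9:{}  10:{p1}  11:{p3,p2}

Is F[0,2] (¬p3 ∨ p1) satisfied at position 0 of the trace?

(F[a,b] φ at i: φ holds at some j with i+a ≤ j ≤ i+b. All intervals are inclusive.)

True

Check (¬p3 ∨ p1) at each j in [0,2]:
  j=0: true
  j=1: true
  j=2: true
Found at j=0 → formula holds.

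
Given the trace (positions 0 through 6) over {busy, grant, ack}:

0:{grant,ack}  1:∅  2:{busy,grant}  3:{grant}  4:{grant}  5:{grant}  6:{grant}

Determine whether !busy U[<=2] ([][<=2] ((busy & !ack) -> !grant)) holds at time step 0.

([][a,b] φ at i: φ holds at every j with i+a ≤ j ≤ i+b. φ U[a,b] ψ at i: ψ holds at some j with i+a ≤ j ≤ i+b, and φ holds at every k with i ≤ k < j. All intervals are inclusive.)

Need some j in [0,2] with [][<=2] ((busy & !ack) -> !grant), and !busy at every k in [0,j-1].
  j=0: [][<=2] ((busy & !ack) -> !grant) — fails at 2.
  j=1: [][<=2] ((busy & !ack) -> !grant) — fails at 2.
  j=2: [][<=2] ((busy & !ack) -> !grant) — fails at 2.
No j in the window works → until fails.

False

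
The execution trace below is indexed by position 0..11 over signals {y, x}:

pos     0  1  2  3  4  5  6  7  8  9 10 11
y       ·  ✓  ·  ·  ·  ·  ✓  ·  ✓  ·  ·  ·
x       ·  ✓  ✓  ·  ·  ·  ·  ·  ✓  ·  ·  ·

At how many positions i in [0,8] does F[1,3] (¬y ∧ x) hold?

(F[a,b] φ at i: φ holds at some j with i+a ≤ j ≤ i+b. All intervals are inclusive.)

2

Evaluate at each i in [0,8]:
  i=0: ✓ (witness j=2)
  i=1: ✓ (witness j=2)
  i=2: ✗ (none in [3,5])
  i=3: ✗ (none in [4,6])
  i=4: ✗ (none in [5,7])
  i=5: ✗ (none in [6,8])
  i=6: ✗ (none in [7,9])
  i=7: ✗ (none in [8,10])
  i=8: ✗ (none in [9,11])
Positions where it holds: {0, 1} → 2.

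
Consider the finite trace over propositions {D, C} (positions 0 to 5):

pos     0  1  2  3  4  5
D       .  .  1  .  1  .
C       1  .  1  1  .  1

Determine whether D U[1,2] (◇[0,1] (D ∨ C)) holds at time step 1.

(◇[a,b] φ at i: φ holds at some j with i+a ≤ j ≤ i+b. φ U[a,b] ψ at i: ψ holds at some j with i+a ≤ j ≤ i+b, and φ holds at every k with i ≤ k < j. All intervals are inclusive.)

No

Need some j in [2,3] with ◇[0,1] (D ∨ C), and D at every k in [1,j-1].
  j=2: ◇[0,1] (D ∨ C) holds, but D fails at k=1 → not this j.
  j=3: ◇[0,1] (D ∨ C) holds, but D fails at k=1 → not this j.
No j in the window works → until fails.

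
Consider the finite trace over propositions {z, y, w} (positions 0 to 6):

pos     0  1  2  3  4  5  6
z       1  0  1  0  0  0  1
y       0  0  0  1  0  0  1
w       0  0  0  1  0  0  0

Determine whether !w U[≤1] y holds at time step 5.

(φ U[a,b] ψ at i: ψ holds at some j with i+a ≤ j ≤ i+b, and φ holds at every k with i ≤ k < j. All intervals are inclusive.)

Need some j in [5,6] with y, and !w at every k in [5,j-1].
  j=5: y false.
  j=6: y holds; !w holds at every k in [5,5] → satisfied.

Yes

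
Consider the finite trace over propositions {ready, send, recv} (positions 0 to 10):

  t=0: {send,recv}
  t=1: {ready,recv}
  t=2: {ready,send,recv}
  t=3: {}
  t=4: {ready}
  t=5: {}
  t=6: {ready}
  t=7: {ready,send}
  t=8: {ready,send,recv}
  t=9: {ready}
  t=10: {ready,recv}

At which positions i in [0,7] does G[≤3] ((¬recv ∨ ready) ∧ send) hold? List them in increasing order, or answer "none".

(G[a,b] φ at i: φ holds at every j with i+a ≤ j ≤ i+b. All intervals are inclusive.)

none

Evaluate at each i in [0,7]:
  i=0: ✗ (fails at j=0)
  i=1: ✗ (fails at j=1)
  i=2: ✗ (fails at j=3)
  i=3: ✗ (fails at j=3)
  i=4: ✗ (fails at j=4)
  i=5: ✗ (fails at j=5)
  i=6: ✗ (fails at j=6)
  i=7: ✗ (fails at j=9)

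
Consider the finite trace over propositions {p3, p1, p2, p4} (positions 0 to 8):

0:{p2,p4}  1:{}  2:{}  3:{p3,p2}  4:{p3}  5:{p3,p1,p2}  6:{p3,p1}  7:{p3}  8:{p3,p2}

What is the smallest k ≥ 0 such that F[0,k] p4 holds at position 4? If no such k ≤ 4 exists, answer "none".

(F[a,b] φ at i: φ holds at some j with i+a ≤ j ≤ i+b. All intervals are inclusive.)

none

Scan j = 4,5,… for p4:
  j=4: fails
  j=5: fails
  j=6: fails
  j=7: fails
  j=8: fails
No j in [4,8] satisfies it → none.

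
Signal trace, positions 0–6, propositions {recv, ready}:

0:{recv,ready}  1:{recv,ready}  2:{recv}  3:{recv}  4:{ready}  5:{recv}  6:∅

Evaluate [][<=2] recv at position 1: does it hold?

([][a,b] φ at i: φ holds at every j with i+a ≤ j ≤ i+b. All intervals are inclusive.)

Check recv at every j in [1,3]:
  j=1: true
  j=2: true
  j=3: true
All positions satisfy it → formula holds.

Yes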